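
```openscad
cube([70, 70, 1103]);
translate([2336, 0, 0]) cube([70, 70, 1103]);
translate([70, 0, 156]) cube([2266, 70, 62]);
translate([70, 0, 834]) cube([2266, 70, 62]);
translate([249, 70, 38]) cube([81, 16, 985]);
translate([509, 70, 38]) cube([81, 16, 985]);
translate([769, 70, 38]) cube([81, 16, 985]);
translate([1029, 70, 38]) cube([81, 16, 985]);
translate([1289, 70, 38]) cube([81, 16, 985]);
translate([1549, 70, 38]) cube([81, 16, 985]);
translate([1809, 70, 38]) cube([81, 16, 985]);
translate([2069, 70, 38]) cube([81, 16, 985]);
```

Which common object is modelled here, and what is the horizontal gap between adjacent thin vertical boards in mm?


A fence section. The picket gap is 179 mm.

Two posts, two rails, 8 pickets — a fence section. Span 2266 mm holds 8 pickets of 81 mm with 9 equal gaps: ⌊(2266 − 8·81) / 9⌋ = 179 mm.


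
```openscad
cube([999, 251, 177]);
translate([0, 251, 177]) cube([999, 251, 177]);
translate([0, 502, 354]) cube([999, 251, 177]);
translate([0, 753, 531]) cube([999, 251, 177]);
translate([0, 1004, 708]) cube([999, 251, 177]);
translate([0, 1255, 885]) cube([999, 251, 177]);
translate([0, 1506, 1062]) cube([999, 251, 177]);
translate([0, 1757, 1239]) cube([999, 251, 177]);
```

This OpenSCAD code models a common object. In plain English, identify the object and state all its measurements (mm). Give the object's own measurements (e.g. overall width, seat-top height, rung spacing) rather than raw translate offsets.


A straight staircase of 8 solid steps. Each step is 999 mm wide (x), 251 mm deep (y, the going) and 177 mm tall (the rise). The first step rests on the floor; each subsequent step sits one going further in +y and one rise higher in +z, directly behind and above the previous step with no overlap.


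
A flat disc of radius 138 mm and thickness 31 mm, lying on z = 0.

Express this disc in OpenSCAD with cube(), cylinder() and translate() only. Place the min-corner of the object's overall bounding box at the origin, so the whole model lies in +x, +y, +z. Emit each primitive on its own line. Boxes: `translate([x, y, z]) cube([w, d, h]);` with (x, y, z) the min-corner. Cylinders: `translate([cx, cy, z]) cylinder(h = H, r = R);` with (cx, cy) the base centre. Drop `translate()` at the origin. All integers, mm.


translate([138, 138, 0]) cylinder(h = 31, r = 138);


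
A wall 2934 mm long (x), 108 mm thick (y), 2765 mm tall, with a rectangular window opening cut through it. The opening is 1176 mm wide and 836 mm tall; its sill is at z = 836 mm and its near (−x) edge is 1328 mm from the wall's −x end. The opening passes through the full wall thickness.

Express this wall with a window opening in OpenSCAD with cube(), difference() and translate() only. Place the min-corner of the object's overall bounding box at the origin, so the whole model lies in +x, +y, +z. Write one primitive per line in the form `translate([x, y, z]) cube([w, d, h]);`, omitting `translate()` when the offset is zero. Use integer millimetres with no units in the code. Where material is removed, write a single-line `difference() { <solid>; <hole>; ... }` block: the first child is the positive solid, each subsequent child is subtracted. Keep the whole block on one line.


difference() { cube([2934, 108, 2765]); translate([1328, 0, 836]) cube([1176, 108, 836]); }


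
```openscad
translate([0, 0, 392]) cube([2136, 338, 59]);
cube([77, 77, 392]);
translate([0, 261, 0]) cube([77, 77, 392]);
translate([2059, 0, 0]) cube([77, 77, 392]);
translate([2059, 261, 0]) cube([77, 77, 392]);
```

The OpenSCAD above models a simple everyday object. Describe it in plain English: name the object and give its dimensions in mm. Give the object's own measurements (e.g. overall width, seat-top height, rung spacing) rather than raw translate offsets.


A bench: a 2136×338 mm seat slab, 59 mm thick, top at z = 451 mm, on four 77×77 mm square legs flush with the seat corners and standing on z = 0.


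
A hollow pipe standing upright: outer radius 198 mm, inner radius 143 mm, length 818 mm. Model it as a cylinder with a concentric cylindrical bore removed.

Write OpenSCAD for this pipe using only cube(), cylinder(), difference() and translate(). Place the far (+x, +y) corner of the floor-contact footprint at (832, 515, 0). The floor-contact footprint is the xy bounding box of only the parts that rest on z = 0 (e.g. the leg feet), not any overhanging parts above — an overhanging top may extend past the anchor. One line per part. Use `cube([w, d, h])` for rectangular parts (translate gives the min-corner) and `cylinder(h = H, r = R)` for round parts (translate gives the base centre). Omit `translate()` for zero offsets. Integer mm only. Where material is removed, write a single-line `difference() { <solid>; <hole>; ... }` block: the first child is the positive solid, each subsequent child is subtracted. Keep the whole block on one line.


difference() { translate([634, 317, 0]) cylinder(h = 818, r = 198); translate([634, 317, 0]) cylinder(h = 818, r = 143); }


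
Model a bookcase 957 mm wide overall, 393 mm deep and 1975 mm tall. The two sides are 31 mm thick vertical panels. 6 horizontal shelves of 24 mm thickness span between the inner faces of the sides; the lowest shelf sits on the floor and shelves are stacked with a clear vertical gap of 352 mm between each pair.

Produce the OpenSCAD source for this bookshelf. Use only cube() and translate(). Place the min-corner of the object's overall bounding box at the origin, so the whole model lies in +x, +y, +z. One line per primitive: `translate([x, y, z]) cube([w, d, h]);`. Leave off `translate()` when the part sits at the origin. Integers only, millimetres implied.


cube([31, 393, 1975]);
translate([926, 0, 0]) cube([31, 393, 1975]);
translate([31, 0, 0]) cube([895, 393, 24]);
translate([31, 0, 376]) cube([895, 393, 24]);
translate([31, 0, 752]) cube([895, 393, 24]);
translate([31, 0, 1128]) cube([895, 393, 24]);
translate([31, 0, 1504]) cube([895, 393, 24]);
translate([31, 0, 1880]) cube([895, 393, 24]);


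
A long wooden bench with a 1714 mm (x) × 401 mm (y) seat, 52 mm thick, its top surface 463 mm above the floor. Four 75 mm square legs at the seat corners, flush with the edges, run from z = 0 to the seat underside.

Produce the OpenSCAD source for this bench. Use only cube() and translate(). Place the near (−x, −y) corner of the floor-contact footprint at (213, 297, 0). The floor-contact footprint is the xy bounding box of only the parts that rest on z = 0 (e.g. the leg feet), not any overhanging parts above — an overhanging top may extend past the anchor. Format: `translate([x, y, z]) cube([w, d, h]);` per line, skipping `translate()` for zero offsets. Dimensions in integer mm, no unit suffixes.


translate([213, 297, 411]) cube([1714, 401, 52]);
translate([213, 297, 0]) cube([75, 75, 411]);
translate([213, 623, 0]) cube([75, 75, 411]);
translate([1852, 297, 0]) cube([75, 75, 411]);
translate([1852, 623, 0]) cube([75, 75, 411]);


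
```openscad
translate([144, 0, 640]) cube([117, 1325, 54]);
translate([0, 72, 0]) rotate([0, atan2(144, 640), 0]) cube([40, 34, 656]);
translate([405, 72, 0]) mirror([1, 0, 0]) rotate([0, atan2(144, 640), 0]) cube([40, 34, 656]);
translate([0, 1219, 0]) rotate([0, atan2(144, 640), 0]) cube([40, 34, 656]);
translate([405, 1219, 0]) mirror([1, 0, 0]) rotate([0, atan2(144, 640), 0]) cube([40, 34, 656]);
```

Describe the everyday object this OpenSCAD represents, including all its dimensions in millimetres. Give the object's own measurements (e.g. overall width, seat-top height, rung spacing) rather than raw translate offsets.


A sawhorse. A 117×1325×54 mm beam (x, y, z) sits on two A-frame leg pairs. Each pair is two raked legs of 40×34 mm section (34 mm along y) splaying symmetrically in x. Each leg rises 640 mm vertically over 144 mm of horizontal reach and is 656 mm long along its own axis. Every leg's outer bottom edge rests on the floor and its outer top edge meets a bottom edge of the beam — the left legs (tilting toward +x) meet the beam's −x bottom edge, the right legs (their mirror images, tilting toward −x) meet its +x bottom edge — so the leg tops tuck under the beam, the beam's underside is 640 mm above the floor, and the feet are 405 mm apart outside-to-outside with the beam centred between them. The two leg pairs are set in 72 mm from either end of the beam.


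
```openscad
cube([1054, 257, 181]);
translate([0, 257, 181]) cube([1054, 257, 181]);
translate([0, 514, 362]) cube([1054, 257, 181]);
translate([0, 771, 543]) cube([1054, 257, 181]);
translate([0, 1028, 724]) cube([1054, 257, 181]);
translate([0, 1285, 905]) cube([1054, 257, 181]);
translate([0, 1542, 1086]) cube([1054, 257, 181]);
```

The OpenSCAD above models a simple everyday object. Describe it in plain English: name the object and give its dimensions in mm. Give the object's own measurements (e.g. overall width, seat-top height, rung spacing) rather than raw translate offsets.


A straight staircase of 7 solid steps. Each step is 1054 mm wide (x), 257 mm deep (y, the going) and 181 mm tall (the rise). The first step rests on the floor; each subsequent step sits one going further in +y and one rise higher in +z, directly behind and above the previous step with no overlap.


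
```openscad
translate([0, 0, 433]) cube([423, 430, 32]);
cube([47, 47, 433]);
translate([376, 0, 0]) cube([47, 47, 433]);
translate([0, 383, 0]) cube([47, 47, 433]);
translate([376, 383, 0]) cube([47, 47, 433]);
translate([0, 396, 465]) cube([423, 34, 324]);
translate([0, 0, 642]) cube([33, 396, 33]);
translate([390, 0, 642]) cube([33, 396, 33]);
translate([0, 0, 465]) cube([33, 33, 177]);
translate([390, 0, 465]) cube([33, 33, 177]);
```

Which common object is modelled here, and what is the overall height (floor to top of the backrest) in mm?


A chair. The overall height is 789 mm.

A slab on four corner posts with a tall panel at the back — a chair. The seat slab sits at z = 433 with thickness 32, and the 324 mm backrest starts at the seat top, so the overall height is 433 + 32 + 324 = 789 mm.


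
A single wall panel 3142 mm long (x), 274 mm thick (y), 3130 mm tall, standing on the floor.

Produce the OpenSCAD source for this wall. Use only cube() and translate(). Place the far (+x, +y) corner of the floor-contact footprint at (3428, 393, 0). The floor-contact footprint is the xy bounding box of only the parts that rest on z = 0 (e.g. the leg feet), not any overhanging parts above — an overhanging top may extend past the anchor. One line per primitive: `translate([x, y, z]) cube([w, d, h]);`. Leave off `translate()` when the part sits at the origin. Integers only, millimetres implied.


translate([286, 119, 0]) cube([3142, 274, 3130]);


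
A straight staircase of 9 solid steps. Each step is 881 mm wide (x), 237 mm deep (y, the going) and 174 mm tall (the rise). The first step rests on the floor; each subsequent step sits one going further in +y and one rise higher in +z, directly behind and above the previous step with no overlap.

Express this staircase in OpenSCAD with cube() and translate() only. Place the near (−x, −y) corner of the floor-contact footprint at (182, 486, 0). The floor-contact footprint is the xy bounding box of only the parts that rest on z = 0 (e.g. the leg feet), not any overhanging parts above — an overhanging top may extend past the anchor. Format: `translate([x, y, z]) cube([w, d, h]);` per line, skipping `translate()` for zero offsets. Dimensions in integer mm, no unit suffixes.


translate([182, 486, 0]) cube([881, 237, 174]);
translate([182, 723, 174]) cube([881, 237, 174]);
translate([182, 960, 348]) cube([881, 237, 174]);
translate([182, 1197, 522]) cube([881, 237, 174]);
translate([182, 1434, 696]) cube([881, 237, 174]);
translate([182, 1671, 870]) cube([881, 237, 174]);
translate([182, 1908, 1044]) cube([881, 237, 174]);
translate([182, 2145, 1218]) cube([881, 237, 174]);
translate([182, 2382, 1392]) cube([881, 237, 174]);


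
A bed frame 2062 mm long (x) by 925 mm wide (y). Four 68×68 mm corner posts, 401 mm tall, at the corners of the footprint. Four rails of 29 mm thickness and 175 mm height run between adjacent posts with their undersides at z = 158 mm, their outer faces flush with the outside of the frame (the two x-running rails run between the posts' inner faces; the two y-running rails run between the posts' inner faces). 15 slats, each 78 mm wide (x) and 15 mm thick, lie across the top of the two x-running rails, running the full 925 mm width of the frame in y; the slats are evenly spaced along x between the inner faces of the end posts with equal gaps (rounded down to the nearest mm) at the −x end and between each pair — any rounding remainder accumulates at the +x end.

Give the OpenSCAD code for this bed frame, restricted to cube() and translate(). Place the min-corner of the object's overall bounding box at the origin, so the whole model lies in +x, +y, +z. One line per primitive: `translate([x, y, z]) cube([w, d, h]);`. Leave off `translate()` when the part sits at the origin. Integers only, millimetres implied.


cube([68, 68, 401]);
translate([0, 857, 0]) cube([68, 68, 401]);
translate([1994, 0, 0]) cube([68, 68, 401]);
translate([1994, 857, 0]) cube([68, 68, 401]);
translate([68, 0, 158]) cube([1926, 29, 175]);
translate([68, 896, 158]) cube([1926, 29, 175]);
translate([0, 68, 158]) cube([29, 789, 175]);
translate([2033, 68, 158]) cube([29, 789, 175]);
translate([115, 0, 333]) cube([78, 925, 15]);
translate([240, 0, 333]) cube([78, 925, 15]);
translate([365, 0, 333]) cube([78, 925, 15]);
translate([490, 0, 333]) cube([78, 925, 15]);
translate([615, 0, 333]) cube([78, 925, 15]);
translate([740, 0, 333]) cube([78, 925, 15]);
translate([865, 0, 333]) cube([78, 925, 15]);
translate([990, 0, 333]) cube([78, 925, 15]);
translate([1115, 0, 333]) cube([78, 925, 15]);
translate([1240, 0, 333]) cube([78, 925, 15]);
translate([1365, 0, 333]) cube([78, 925, 15]);
translate([1490, 0, 333]) cube([78, 925, 15]);
translate([1615, 0, 333]) cube([78, 925, 15]);
translate([1740, 0, 333]) cube([78, 925, 15]);
translate([1865, 0, 333]) cube([78, 925, 15]);


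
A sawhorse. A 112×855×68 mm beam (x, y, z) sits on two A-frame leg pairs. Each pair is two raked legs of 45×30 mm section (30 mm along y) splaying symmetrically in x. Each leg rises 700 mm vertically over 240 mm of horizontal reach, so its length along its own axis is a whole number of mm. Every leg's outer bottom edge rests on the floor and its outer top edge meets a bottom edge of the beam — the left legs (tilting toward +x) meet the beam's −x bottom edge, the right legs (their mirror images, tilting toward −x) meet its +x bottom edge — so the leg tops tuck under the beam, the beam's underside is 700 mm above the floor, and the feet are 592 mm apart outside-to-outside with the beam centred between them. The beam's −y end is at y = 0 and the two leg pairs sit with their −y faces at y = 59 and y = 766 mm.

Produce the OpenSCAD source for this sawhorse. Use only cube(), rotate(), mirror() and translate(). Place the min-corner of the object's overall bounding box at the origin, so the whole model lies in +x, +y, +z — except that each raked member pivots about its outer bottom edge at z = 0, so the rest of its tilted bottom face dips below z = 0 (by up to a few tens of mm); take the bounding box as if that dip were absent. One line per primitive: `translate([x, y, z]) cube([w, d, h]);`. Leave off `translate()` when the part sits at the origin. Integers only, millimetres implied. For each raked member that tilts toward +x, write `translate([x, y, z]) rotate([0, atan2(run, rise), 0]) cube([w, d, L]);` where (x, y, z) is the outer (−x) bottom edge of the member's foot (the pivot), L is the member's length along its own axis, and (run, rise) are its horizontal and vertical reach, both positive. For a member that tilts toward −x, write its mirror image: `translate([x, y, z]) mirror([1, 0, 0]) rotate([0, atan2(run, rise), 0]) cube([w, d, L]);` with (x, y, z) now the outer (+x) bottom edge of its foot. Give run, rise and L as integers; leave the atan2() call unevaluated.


translate([240, 0, 700]) cube([112, 855, 68]);
translate([0, 59, 0]) rotate([0, atan2(240, 700), 0]) cube([45, 30, 740]);
translate([592, 59, 0]) mirror([1, 0, 0]) rotate([0, atan2(240, 700), 0]) cube([45, 30, 740]);
translate([0, 766, 0]) rotate([0, atan2(240, 700), 0]) cube([45, 30, 740]);
translate([592, 766, 0]) mirror([1, 0, 0]) rotate([0, atan2(240, 700), 0]) cube([45, 30, 740]);


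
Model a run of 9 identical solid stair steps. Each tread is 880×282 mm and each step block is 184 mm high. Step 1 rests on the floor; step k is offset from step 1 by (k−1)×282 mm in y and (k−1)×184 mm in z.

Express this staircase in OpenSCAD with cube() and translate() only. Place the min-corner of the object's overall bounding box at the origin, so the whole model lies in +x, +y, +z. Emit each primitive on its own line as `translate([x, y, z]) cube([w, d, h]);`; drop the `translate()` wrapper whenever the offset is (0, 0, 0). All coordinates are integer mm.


cube([880, 282, 184]);
translate([0, 282, 184]) cube([880, 282, 184]);
translate([0, 564, 368]) cube([880, 282, 184]);
translate([0, 846, 552]) cube([880, 282, 184]);
translate([0, 1128, 736]) cube([880, 282, 184]);
translate([0, 1410, 920]) cube([880, 282, 184]);
translate([0, 1692, 1104]) cube([880, 282, 184]);
translate([0, 1974, 1288]) cube([880, 282, 184]);
translate([0, 2256, 1472]) cube([880, 282, 184]);


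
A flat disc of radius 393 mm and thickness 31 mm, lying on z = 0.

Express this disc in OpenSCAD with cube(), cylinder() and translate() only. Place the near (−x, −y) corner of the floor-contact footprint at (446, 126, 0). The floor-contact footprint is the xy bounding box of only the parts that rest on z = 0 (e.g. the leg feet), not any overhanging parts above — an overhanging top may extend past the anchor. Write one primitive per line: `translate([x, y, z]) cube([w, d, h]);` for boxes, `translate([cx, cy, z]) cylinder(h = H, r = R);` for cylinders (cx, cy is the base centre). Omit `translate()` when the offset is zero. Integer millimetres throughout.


translate([839, 519, 0]) cylinder(h = 31, r = 393);


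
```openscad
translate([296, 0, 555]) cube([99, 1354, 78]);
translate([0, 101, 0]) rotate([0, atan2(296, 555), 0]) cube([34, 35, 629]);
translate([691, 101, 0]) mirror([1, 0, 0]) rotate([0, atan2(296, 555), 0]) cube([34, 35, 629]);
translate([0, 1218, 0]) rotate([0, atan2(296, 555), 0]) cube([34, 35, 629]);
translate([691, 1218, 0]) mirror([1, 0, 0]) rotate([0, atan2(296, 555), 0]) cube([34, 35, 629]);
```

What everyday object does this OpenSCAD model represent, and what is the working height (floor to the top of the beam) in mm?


A sawhorse. The overall height is 633 mm.

A beam across two mirrored pairs of raked legs — a sawhorse. The beam's underside is at z = 555 (matching the legs' vertical rise in atan2(296, 555)) and the beam is 78 mm tall, so its top is at 555 + 78 = 633 mm. The raked legs top out at the beam's underside, so that is the highest point.


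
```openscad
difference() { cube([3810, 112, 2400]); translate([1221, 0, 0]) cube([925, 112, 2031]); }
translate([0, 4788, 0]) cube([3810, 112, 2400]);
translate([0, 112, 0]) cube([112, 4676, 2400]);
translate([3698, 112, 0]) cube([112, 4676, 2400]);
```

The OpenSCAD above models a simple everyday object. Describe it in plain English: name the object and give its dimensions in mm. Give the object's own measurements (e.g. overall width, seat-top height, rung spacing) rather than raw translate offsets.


A single room: four walls, each 2400 mm tall and 112 mm thick, enclosing an outside footprint 3810×4900 mm (x × y), no floor or roof. The front and back walls (−y and +y sides) run the full x-width; the side walls fit between their inner faces. A door opening 925 mm wide and 2031 mm tall is cut through the front wall from the floor up, its −x edge 1221 mm from the wall's −x end.


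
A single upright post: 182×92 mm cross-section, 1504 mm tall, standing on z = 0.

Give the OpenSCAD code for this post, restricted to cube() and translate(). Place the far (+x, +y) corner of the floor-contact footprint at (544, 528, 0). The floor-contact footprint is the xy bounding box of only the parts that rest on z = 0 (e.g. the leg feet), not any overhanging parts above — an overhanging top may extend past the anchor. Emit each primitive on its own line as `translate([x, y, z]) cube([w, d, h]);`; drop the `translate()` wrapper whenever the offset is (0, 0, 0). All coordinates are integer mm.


translate([362, 436, 0]) cube([182, 92, 1504]);


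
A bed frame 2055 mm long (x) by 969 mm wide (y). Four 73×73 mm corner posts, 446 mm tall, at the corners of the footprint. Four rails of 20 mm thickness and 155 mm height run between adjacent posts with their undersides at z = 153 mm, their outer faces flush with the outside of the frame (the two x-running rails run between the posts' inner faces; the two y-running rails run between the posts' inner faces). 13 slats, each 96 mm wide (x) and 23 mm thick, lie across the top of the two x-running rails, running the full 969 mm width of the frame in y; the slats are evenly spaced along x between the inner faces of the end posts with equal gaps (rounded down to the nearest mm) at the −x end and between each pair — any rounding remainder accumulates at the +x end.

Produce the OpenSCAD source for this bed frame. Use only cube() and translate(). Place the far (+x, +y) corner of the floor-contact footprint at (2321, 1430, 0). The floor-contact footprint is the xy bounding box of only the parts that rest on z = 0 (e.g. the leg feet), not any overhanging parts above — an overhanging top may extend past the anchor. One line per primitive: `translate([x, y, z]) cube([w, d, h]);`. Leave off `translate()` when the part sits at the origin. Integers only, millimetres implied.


translate([266, 461, 0]) cube([73, 73, 446]);
translate([266, 1357, 0]) cube([73, 73, 446]);
translate([2248, 461, 0]) cube([73, 73, 446]);
translate([2248, 1357, 0]) cube([73, 73, 446]);
translate([339, 461, 153]) cube([1909, 20, 155]);
translate([339, 1410, 153]) cube([1909, 20, 155]);
translate([266, 534, 153]) cube([20, 823, 155]);
translate([2301, 534, 153]) cube([20, 823, 155]);
translate([386, 461, 308]) cube([96, 969, 23]);
translate([529, 461, 308]) cube([96, 969, 23]);
translate([672, 461, 308]) cube([96, 969, 23]);
translate([815, 461, 308]) cube([96, 969, 23]);
translate([958, 461, 308]) cube([96, 969, 23]);
translate([1101, 461, 308]) cube([96, 969, 23]);
translate([1244, 461, 308]) cube([96, 969, 23]);
translate([1387, 461, 308]) cube([96, 969, 23]);
translate([1530, 461, 308]) cube([96, 969, 23]);
translate([1673, 461, 308]) cube([96, 969, 23]);
translate([1816, 461, 308]) cube([96, 969, 23]);
translate([1959, 461, 308]) cube([96, 969, 23]);
translate([2102, 461, 308]) cube([96, 969, 23]);


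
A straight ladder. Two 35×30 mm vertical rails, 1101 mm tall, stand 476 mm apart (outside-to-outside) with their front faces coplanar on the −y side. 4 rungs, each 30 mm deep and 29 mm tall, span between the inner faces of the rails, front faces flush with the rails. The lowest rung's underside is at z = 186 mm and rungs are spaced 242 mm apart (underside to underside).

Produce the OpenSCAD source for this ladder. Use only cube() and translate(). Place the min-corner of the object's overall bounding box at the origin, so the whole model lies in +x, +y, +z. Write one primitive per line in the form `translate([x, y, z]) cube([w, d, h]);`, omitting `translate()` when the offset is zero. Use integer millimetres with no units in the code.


// rung span = 476 - 2*35 = 406
// rung[k] z = 186 + k*242
cube([35, 30, 1101]);
translate([441, 0, 0]) cube([35, 30, 1101]);
translate([35, 0, 186]) cube([406, 30, 29]);
translate([35, 0, 428]) cube([406, 30, 29]);
translate([35, 0, 670]) cube([406, 30, 29]);
translate([35, 0, 912]) cube([406, 30, 29]);


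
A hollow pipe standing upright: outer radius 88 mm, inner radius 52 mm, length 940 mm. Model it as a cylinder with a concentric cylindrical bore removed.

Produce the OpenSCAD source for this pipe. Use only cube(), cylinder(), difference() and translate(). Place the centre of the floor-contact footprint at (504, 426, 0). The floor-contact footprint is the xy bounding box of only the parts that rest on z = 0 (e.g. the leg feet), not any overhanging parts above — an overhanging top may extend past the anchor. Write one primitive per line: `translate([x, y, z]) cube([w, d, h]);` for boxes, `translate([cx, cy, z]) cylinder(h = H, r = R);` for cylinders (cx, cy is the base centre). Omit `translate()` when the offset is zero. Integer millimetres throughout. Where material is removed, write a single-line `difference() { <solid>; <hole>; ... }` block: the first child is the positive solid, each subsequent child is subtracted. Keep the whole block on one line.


difference() { translate([504, 426, 0]) cylinder(h = 940, r = 88); translate([504, 426, 0]) cylinder(h = 940, r = 52); }


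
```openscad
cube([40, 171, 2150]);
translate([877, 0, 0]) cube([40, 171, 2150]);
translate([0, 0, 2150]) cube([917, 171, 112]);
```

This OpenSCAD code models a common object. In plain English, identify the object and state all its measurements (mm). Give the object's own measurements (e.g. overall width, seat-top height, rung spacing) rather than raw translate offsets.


A door frame. The clear opening is 837 mm wide and 2150 mm high. Two 40 mm wide jambs, 171 mm deep, stand either side of the opening from the floor to the top of the opening. A 112 mm thick head sits across the top of both jambs, spanning the full outside width of the frame.


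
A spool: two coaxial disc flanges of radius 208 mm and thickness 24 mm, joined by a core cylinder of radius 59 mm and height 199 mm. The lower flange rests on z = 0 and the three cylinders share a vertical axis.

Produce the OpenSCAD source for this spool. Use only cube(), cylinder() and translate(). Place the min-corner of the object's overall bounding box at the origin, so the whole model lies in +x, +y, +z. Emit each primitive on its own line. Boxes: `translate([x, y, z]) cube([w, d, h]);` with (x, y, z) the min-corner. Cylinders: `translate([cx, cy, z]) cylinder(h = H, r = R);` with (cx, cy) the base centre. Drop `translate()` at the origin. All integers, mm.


translate([208, 208, 0]) cylinder(h = 24, r = 208);
translate([208, 208, 24]) cylinder(h = 199, r = 59);
translate([208, 208, 223]) cylinder(h = 24, r = 208);


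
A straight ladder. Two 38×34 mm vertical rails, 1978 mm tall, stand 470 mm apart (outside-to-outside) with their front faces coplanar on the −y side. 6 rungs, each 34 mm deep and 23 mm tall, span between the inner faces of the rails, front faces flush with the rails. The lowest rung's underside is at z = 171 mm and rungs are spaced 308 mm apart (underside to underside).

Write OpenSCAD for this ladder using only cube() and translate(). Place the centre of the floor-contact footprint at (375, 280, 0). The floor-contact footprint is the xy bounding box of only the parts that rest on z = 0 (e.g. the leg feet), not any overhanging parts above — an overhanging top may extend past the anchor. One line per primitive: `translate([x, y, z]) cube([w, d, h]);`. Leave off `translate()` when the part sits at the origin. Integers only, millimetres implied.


// rung span = 470 - 2*38 = 394
// rung[k] z = 171 + k*308
translate([140, 263, 0]) cube([38, 34, 1978]);
translate([572, 263, 0]) cube([38, 34, 1978]);
translate([178, 263, 171]) cube([394, 34, 23]);
translate([178, 263, 479]) cube([394, 34, 23]);
translate([178, 263, 787]) cube([394, 34, 23]);
translate([178, 263, 1095]) cube([394, 34, 23]);
translate([178, 263, 1403]) cube([394, 34, 23]);
translate([178, 263, 1711]) cube([394, 34, 23]);


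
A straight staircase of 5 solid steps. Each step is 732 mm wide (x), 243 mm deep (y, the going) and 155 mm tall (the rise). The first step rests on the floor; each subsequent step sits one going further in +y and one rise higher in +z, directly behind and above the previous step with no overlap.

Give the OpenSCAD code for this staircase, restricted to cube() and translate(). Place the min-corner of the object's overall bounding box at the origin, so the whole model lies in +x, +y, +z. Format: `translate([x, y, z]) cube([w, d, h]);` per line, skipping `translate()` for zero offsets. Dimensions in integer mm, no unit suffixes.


cube([732, 243, 155]);
translate([0, 243, 155]) cube([732, 243, 155]);
translate([0, 486, 310]) cube([732, 243, 155]);
translate([0, 729, 465]) cube([732, 243, 155]);
translate([0, 972, 620]) cube([732, 243, 155]);


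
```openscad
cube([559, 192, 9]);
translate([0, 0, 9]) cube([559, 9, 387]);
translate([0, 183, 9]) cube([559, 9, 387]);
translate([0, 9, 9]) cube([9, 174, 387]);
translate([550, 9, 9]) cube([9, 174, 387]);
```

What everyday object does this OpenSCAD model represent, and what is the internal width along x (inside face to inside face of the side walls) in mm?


An open box. The internal width is 541 mm.

A 559×192 base slab with four walls standing on it — an open box. The base is 559 mm wide and the walls are 9 mm thick, so the internal width is 559 − 2 × 9 = 541 mm.


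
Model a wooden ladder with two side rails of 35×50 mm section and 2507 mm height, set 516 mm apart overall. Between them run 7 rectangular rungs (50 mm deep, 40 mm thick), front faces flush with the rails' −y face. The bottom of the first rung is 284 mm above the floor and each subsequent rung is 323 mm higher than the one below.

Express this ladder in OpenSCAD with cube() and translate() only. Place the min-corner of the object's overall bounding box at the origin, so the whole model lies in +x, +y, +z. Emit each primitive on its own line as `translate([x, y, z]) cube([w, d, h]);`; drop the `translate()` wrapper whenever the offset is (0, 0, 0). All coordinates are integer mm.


cube([35, 50, 2507]);
translate([481, 0, 0]) cube([35, 50, 2507]);
translate([35, 0, 284]) cube([446, 50, 40]);
translate([35, 0, 607]) cube([446, 50, 40]);
translate([35, 0, 930]) cube([446, 50, 40]);
translate([35, 0, 1253]) cube([446, 50, 40]);
translate([35, 0, 1576]) cube([446, 50, 40]);
translate([35, 0, 1899]) cube([446, 50, 40]);
translate([35, 0, 2222]) cube([446, 50, 40]);


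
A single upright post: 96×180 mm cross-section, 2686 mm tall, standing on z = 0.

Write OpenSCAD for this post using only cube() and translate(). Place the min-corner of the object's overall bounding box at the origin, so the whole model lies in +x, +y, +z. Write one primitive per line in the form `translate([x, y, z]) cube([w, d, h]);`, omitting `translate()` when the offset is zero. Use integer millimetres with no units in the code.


cube([96, 180, 2686]);


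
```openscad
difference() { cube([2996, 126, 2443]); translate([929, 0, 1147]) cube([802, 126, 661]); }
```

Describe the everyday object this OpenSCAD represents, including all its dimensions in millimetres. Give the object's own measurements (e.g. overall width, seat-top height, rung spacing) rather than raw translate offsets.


A wall 2996 mm long (x), 126 mm thick (y), 2443 mm tall, with a rectangular window opening cut through it. The opening is 802 mm wide and 661 mm tall; its sill is at z = 1147 mm and its near (−x) edge is 929 mm from the wall's −x end. The opening passes through the full wall thickness.


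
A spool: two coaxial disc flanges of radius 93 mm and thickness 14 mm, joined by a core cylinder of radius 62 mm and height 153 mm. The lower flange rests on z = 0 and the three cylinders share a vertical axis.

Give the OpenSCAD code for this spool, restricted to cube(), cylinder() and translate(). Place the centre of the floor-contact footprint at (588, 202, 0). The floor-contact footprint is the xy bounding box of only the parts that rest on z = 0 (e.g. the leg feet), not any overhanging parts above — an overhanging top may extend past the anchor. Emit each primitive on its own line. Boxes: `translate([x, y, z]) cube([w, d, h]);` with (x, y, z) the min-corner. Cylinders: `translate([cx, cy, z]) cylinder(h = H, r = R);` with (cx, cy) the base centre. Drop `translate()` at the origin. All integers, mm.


translate([588, 202, 0]) cylinder(h = 14, r = 93);
translate([588, 202, 14]) cylinder(h = 153, r = 62);
translate([588, 202, 167]) cylinder(h = 14, r = 93);


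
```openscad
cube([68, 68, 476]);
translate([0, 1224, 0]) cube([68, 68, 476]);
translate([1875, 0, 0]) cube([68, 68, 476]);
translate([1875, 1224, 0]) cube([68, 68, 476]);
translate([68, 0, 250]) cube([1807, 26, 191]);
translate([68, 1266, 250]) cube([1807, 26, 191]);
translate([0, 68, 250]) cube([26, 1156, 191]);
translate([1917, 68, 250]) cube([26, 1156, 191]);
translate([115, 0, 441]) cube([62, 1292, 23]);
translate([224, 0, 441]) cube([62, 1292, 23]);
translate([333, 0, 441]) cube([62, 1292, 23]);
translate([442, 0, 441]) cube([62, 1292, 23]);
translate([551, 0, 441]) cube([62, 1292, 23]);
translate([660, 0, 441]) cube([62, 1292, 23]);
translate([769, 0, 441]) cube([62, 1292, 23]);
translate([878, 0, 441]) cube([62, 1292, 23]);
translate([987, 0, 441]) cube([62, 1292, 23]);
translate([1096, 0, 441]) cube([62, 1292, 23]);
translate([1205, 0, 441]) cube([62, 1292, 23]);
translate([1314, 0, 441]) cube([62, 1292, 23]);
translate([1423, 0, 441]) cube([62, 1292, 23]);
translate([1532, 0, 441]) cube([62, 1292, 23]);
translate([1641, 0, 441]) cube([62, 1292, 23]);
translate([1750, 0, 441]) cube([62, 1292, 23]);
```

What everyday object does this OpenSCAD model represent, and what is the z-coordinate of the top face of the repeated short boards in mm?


A bed frame. The slat-top height is 464 mm.

Four posts, four rails, and a row of slats — a bed frame. Slats sit on the rails at z = 250 + 191 = 441; with slat thickness 23, the top is 464 mm.


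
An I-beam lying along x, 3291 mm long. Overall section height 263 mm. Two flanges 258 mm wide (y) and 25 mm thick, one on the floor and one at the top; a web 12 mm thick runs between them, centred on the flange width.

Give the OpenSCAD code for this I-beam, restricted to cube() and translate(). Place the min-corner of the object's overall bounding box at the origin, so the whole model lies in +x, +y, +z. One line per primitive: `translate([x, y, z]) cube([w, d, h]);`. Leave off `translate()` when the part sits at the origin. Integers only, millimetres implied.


cube([3291, 258, 25]);
translate([0, 123, 25]) cube([3291, 12, 213]);
translate([0, 0, 238]) cube([3291, 258, 25]);


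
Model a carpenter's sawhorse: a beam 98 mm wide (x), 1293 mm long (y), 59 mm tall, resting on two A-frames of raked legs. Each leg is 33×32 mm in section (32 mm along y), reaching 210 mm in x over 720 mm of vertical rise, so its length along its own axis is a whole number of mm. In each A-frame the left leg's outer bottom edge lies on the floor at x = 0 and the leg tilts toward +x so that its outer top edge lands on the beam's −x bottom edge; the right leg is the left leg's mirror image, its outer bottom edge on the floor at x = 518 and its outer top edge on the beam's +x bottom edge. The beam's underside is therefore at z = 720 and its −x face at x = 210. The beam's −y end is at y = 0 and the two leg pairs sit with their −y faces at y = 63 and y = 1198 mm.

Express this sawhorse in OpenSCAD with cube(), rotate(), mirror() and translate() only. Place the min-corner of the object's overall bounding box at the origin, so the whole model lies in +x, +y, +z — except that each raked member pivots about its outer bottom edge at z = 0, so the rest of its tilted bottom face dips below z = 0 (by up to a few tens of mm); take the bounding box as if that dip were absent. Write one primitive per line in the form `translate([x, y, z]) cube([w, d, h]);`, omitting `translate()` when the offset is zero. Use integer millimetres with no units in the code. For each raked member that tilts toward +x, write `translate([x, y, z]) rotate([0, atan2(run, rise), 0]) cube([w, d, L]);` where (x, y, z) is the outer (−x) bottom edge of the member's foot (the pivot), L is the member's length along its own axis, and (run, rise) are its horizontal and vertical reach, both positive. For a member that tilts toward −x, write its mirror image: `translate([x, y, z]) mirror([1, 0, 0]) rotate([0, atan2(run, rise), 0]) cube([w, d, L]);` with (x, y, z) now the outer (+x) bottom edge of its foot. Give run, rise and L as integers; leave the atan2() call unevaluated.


// leg length = √(210² + 720²) = 750
// right-leg outer foot x = 2·210 + 98 = 518
// beam min-corner = (210, 0, 720)
translate([210, 0, 720]) cube([98, 1293, 59]);
translate([0, 63, 0]) rotate([0, atan2(210, 720), 0]) cube([33, 32, 750]);
translate([518, 63, 0]) mirror([1, 0, 0]) rotate([0, atan2(210, 720), 0]) cube([33, 32, 750]);
translate([0, 1198, 0]) rotate([0, atan2(210, 720), 0]) cube([33, 32, 750]);
translate([518, 1198, 0]) mirror([1, 0, 0]) rotate([0, atan2(210, 720), 0]) cube([33, 32, 750]);


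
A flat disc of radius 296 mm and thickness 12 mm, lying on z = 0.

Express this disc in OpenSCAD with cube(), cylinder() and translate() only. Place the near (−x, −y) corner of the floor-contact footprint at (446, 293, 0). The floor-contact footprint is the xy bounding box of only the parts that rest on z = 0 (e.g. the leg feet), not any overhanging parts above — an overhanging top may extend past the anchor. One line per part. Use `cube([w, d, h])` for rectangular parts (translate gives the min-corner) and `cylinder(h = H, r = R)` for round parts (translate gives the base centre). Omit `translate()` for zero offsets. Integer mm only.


translate([742, 589, 0]) cylinder(h = 12, r = 296);


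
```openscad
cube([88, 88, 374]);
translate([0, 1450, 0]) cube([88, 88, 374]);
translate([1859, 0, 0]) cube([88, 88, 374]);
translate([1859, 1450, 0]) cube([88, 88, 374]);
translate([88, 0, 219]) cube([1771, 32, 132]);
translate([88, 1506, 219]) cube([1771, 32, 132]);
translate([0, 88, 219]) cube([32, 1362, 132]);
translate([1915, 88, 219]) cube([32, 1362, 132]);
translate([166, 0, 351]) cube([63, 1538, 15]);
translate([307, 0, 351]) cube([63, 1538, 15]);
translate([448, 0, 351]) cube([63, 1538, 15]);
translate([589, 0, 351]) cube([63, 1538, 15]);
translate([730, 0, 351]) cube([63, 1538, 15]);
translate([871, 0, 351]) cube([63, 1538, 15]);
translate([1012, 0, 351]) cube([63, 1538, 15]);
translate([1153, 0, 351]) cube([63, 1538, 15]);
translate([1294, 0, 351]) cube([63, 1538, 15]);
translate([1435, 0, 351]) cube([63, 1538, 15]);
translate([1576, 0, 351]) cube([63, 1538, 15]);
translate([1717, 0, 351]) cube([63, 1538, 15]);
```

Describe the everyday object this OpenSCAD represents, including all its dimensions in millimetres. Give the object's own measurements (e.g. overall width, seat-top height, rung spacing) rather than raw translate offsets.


A bed frame 1947 mm long (x) by 1538 mm wide (y). Four 88×88 mm corner posts, 374 mm tall, at the corners of the footprint. Four rails of 32 mm thickness and 132 mm height run between adjacent posts with their undersides at z = 219 mm, their outer faces flush with the outside of the frame (the two x-running rails run between the posts' inner faces; the two y-running rails run between the posts' inner faces). 12 slats, each 63 mm wide (x) and 15 mm thick, lie across the top of the two x-running rails, running the full 1538 mm width of the frame in y; along x they sit between the end posts with a 78 mm gap after the −x posts and between neighbouring slats, leaving 79 mm before the +x posts.


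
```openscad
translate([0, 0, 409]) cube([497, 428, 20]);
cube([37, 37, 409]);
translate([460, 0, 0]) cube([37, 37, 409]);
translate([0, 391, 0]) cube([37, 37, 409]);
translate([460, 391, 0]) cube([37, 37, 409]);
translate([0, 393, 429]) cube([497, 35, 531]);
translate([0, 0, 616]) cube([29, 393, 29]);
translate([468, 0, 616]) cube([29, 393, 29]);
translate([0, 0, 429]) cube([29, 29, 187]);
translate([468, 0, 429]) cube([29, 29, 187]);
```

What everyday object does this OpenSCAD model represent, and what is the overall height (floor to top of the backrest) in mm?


A chair. The overall height is 960 mm.

A slab on four corner posts with a tall panel at the back — a chair. The seat slab sits at z = 409 with thickness 20, and the 531 mm backrest starts at the seat top, so the overall height is 409 + 20 + 531 = 960 mm.
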